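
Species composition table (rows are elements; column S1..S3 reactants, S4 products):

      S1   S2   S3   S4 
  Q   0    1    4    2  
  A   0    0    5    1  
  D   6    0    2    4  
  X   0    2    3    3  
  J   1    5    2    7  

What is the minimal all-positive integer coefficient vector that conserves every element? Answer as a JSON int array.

Q: 3·0+6·1+1·4 = 10 | 5·2 = 10
A: 3·0+6·0+1·5 = 5 | 5·1 = 5
D: 3·6+6·0+1·2 = 20 | 5·4 = 20
X: 3·0+6·2+1·3 = 15 | 5·3 = 15
J: 3·1+6·5+1·2 = 35 | 5·7 = 35
gcd(3,6,1,5) = 1

Coefficients: [3, 6, 1, 5]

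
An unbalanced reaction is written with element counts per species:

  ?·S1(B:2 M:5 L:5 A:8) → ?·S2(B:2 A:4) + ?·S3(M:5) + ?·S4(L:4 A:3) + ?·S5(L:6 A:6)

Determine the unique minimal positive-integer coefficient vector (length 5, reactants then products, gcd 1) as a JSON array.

Coefficients: [6, 6, 6, 6, 1]

B: 6·2 = 12 | 6·2+6·0+6·0+1·0 = 12
M: 6·5 = 30 | 6·0+6·5+6·0+1·0 = 30
L: 6·5 = 30 | 6·0+6·0+6·4+1·6 = 30
A: 6·8 = 48 | 6·4+6·0+6·3+1·6 = 48
gcd(6,6,6,6,1) = 1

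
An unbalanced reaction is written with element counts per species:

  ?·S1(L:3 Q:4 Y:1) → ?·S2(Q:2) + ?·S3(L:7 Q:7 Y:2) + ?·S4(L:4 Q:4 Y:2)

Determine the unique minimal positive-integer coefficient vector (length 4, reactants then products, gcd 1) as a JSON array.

L: 6·3 = 18 | 3·0+2·7+1·4 = 18
Q: 6·4 = 24 | 3·2+2·7+1·4 = 24
Y: 6·1 = 6 | 3·0+2·2+1·2 = 6
gcd(6,3,2,1) = 1

Coefficients: [6, 3, 2, 1]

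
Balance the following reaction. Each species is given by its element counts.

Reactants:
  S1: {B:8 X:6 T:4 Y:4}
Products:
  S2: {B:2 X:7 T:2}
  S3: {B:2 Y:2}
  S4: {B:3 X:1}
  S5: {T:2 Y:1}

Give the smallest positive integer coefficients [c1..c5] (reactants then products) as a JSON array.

Coefficients: [3, 2, 4, 4, 4]

B: 3·8 = 24 | 2·2+4·2+4·3+4·0 = 24
X: 3·6 = 18 | 2·7+4·0+4·1+4·0 = 18
T: 3·4 = 12 | 2·2+4·0+4·0+4·2 = 12
Y: 3·4 = 12 | 2·0+4·2+4·0+4·1 = 12
gcd(3,2,4,4,4) = 1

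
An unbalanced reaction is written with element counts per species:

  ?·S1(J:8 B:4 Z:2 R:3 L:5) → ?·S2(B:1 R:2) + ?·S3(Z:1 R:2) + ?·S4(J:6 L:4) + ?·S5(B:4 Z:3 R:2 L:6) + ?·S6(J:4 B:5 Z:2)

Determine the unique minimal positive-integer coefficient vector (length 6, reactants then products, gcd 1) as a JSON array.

J: 6·8 = 48 | 5·0+3·0+6·6+1·0+3·4 = 48
B: 6·4 = 24 | 5·1+3·0+6·0+1·4+3·5 = 24
Z: 6·2 = 12 | 5·0+3·1+6·0+1·3+3·2 = 12
R: 6·3 = 18 | 5·2+3·2+6·0+1·2+3·0 = 18
L: 6·5 = 30 | 5·0+3·0+6·4+1·6+3·0 = 30
gcd(6,5,3,6,1,3) = 1

Coefficients: [6, 5, 3, 6, 1, 3]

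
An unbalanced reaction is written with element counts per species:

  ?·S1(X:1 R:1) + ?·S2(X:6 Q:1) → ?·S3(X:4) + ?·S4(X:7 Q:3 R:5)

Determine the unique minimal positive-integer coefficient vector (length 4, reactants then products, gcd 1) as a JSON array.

X: 5·1+3·6 = 23 | 4·4+1·7 = 23
Q: 5·0+3·1 = 3 | 4·0+1·3 = 3
R: 5·1+3·0 = 5 | 4·0+1·5 = 5
gcd(5,3,4,1) = 1

Coefficients: [5, 3, 4, 1]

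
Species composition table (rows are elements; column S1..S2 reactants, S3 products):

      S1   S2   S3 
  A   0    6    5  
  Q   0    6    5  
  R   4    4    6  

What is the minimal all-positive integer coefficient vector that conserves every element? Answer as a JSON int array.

A: 4·0+5·6 = 30 | 6·5 = 30
Q: 4·0+5·6 = 30 | 6·5 = 30
R: 4·4+5·4 = 36 | 6·6 = 36
gcd(4,5,6) = 1

Coefficients: [4, 5, 6]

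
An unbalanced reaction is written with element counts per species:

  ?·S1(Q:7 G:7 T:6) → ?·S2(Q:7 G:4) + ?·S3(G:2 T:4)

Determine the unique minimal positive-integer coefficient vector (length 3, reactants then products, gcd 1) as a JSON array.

Coefficients: [2, 2, 3]

Q: 2·7 = 14 | 2·7+3·0 = 14
G: 2·7 = 14 | 2·4+3·2 = 14
T: 2·6 = 12 | 2·0+3·4 = 12
gcd(2,2,3) = 1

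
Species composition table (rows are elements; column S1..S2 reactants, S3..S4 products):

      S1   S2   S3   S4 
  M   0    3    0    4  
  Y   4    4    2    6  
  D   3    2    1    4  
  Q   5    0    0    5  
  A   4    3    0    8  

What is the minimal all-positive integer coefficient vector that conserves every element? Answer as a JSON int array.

M: 3·0+4·3 = 12 | 5·0+3·4 = 12
Y: 3·4+4·4 = 28 | 5·2+3·6 = 28
D: 3·3+4·2 = 17 | 5·1+3·4 = 17
Q: 3·5+4·0 = 15 | 5·0+3·5 = 15
A: 3·4+4·3 = 24 | 5·0+3·8 = 24
gcd(3,4,5,3) = 1

Coefficients: [3, 4, 5, 3]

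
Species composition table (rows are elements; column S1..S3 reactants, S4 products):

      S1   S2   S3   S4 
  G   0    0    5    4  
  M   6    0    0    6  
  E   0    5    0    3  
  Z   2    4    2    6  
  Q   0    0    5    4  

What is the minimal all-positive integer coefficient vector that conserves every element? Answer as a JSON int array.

Coefficients: [5, 3, 4, 5]

G: 5·0+3·0+4·5 = 20 | 5·4 = 20
M: 5·6+3·0+4·0 = 30 | 5·6 = 30
E: 5·0+3·5+4·0 = 15 | 5·3 = 15
Z: 5·2+3·4+4·2 = 30 | 5·6 = 30
Q: 5·0+3·0+4·5 = 20 | 5·4 = 20
gcd(5,3,4,5) = 1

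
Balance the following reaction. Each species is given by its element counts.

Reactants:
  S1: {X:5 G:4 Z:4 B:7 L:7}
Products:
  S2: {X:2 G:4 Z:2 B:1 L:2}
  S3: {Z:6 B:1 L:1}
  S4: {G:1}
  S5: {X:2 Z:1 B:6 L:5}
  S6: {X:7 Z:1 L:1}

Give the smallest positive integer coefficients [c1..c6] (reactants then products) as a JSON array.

X: 5·5 = 25 | 4·2+1·0+4·0+5·2+1·7 = 25
G: 5·4 = 20 | 4·4+1·0+4·1+5·0+1·0 = 20
Z: 5·4 = 20 | 4·2+1·6+4·0+5·1+1·1 = 20
B: 5·7 = 35 | 4·1+1·1+4·0+5·6+1·0 = 35
L: 5·7 = 35 | 4·2+1·1+4·0+5·5+1·1 = 35
gcd(5,4,1,4,5,1) = 1

Coefficients: [5, 4, 1, 4, 5, 1]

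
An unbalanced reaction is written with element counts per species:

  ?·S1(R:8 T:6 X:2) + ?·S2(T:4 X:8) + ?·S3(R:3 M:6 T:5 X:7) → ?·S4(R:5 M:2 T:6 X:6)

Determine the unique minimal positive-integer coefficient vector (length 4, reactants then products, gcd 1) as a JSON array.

R: 3·8+2·0+2·3 = 30 | 6·5 = 30
M: 3·0+2·0+2·6 = 12 | 6·2 = 12
T: 3·6+2·4+2·5 = 36 | 6·6 = 36
X: 3·2+2·8+2·7 = 36 | 6·6 = 36
gcd(3,2,2,6) = 1

Coefficients: [3, 2, 2, 6]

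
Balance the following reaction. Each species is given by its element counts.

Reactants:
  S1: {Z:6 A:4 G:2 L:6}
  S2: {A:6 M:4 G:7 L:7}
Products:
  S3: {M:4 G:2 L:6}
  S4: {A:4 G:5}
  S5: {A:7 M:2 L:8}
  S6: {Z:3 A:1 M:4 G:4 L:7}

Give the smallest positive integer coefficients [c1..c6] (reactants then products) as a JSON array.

Coefficients: [1, 6, 3, 6, 2, 2]

Z: 1·6+6·0 = 6 | 3·0+6·0+2·0+2·3 = 6
A: 1·4+6·6 = 40 | 3·0+6·4+2·7+2·1 = 40
M: 1·0+6·4 = 24 | 3·4+6·0+2·2+2·4 = 24
G: 1·2+6·7 = 44 | 3·2+6·5+2·0+2·4 = 44
L: 1·6+6·7 = 48 | 3·6+6·0+2·8+2·7 = 48
gcd(1,6,3,6,2,2) = 1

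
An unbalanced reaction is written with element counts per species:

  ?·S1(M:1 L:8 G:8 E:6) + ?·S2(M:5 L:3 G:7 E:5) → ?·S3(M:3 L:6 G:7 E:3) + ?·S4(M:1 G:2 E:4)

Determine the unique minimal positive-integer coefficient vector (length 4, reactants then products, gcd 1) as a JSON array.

M: 3·1+4·5 = 23 | 6·3+5·1 = 23
L: 3·8+4·3 = 36 | 6·6+5·0 = 36
G: 3·8+4·7 = 52 | 6·7+5·2 = 52
E: 3·6+4·5 = 38 | 6·3+5·4 = 38
gcd(3,4,6,5) = 1

Coefficients: [3, 4, 6, 5]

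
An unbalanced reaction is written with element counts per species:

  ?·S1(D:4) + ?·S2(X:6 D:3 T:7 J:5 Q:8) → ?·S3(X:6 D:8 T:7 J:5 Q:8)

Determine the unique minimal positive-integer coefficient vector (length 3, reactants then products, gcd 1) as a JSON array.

X: 5·0+4·6 = 24 | 4·6 = 24
D: 5·4+4·3 = 32 | 4·8 = 32
T: 5·0+4·7 = 28 | 4·7 = 28
J: 5·0+4·5 = 20 | 4·5 = 20
Q: 5·0+4·8 = 32 | 4·8 = 32
gcd(5,4,4) = 1

Coefficients: [5, 4, 4]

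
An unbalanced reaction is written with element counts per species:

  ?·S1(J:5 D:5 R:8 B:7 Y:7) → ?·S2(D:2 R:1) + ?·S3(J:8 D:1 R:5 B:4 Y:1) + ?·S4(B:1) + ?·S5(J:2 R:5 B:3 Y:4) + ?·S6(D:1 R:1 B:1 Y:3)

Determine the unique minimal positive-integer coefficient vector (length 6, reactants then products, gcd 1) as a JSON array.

J: 2·5 = 10 | 3·0+1·8+4·0+1·2+3·0 = 10
D: 2·5 = 10 | 3·2+1·1+4·0+1·0+3·1 = 10
R: 2·8 = 16 | 3·1+1·5+4·0+1·5+3·1 = 16
B: 2·7 = 14 | 3·0+1·4+4·1+1·3+3·1 = 14
Y: 2·7 = 14 | 3·0+1·1+4·0+1·4+3·3 = 14
gcd(2,3,1,4,1,3) = 1

Coefficients: [2, 3, 1, 4, 1, 3]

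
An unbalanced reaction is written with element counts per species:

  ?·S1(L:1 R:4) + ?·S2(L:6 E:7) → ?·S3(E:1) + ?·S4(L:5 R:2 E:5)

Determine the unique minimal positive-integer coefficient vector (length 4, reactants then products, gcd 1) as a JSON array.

Coefficients: [2, 3, 1, 4]

L: 2·1+3·6 = 20 | 1·0+4·5 = 20
R: 2·4+3·0 = 8 | 1·0+4·2 = 8
E: 2·0+3·7 = 21 | 1·1+4·5 = 21
gcd(2,3,1,4) = 1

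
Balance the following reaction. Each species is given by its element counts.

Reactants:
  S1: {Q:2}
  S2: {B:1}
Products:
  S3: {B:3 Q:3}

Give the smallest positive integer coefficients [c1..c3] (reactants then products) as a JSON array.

Coefficients: [3, 6, 2]

B: 3·0+6·1 = 6 | 2·3 = 6
Q: 3·2+6·0 = 6 | 2·3 = 6
gcd(3,6,2) = 1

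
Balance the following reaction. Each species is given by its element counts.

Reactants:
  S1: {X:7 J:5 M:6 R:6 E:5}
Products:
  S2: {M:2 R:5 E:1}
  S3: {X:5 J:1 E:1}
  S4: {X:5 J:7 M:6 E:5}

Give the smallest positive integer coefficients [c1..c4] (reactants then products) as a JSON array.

X: 5·7 = 35 | 6·0+4·5+3·5 = 35
J: 5·5 = 25 | 6·0+4·1+3·7 = 25
M: 5·6 = 30 | 6·2+4·0+3·6 = 30
R: 5·6 = 30 | 6·5+4·0+3·0 = 30
E: 5·5 = 25 | 6·1+4·1+3·5 = 25
gcd(5,6,4,3) = 1

Coefficients: [5, 6, 4, 3]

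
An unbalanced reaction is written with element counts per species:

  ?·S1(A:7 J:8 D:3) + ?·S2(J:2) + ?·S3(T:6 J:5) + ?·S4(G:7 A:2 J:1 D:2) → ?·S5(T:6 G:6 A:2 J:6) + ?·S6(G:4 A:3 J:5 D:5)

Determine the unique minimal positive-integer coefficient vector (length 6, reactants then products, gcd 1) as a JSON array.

Coefficients: [1, 3, 5, 6, 5, 3]

T: 1·0+3·0+5·6+6·0 = 30 | 5·6+3·0 = 30
G: 1·0+3·0+5·0+6·7 = 42 | 5·6+3·4 = 42
A: 1·7+3·0+5·0+6·2 = 19 | 5·2+3·3 = 19
J: 1·8+3·2+5·5+6·1 = 45 | 5·6+3·5 = 45
D: 1·3+3·0+5·0+6·2 = 15 | 5·0+3·5 = 15
gcd(1,3,5,6,5,3) = 1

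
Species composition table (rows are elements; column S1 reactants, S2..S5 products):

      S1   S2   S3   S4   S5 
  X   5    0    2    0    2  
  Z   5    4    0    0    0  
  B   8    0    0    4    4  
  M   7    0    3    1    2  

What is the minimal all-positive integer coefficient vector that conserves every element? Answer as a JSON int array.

X: 4·5 = 20 | 5·0+5·2+3·0+5·2 = 20
Z: 4·5 = 20 | 5·4+5·0+3·0+5·0 = 20
B: 4·8 = 32 | 5·0+5·0+3·4+5·4 = 32
M: 4·7 = 28 | 5·0+5·3+3·1+5·2 = 28
gcd(4,5,5,3,5) = 1

Coefficients: [4, 5, 5, 3, 5]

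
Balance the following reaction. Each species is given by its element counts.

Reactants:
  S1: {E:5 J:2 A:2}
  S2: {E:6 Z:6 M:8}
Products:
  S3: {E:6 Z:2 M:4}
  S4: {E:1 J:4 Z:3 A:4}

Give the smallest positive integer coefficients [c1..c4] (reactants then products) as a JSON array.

Coefficients: [4, 3, 6, 2]

E: 4·5+3·6 = 38 | 6·6+2·1 = 38
J: 4·2+3·0 = 8 | 6·0+2·4 = 8
Z: 4·0+3·6 = 18 | 6·2+2·3 = 18
M: 4·0+3·8 = 24 | 6·4+2·0 = 24
A: 4·2+3·0 = 8 | 6·0+2·4 = 8
gcd(4,3,6,2) = 1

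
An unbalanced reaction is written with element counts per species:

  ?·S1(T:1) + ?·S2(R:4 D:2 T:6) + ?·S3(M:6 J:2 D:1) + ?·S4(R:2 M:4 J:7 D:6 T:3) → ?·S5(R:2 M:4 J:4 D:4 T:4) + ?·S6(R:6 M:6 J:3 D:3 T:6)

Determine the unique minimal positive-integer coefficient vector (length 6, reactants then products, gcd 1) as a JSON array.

R: 3·0+3·4+3·0+3·2 = 18 | 6·2+1·6 = 18
M: 3·0+3·0+3·6+3·4 = 30 | 6·4+1·6 = 30
J: 3·0+3·0+3·2+3·7 = 27 | 6·4+1·3 = 27
D: 3·0+3·2+3·1+3·6 = 27 | 6·4+1·3 = 27
T: 3·1+3·6+3·0+3·3 = 30 | 6·4+1·6 = 30
gcd(3,3,3,3,6,1) = 1

Coefficients: [3, 3, 3, 3, 6, 1]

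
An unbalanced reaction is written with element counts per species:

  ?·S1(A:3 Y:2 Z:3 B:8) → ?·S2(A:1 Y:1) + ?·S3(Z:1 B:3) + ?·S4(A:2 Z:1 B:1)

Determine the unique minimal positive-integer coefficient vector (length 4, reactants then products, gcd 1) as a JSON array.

A: 2·3 = 6 | 4·1+5·0+1·2 = 6
Y: 2·2 = 4 | 4·1+5·0+1·0 = 4
Z: 2·3 = 6 | 4·0+5·1+1·1 = 6
B: 2·8 = 16 | 4·0+5·3+1·1 = 16
gcd(2,4,5,1) = 1

Coefficients: [2, 4, 5, 1]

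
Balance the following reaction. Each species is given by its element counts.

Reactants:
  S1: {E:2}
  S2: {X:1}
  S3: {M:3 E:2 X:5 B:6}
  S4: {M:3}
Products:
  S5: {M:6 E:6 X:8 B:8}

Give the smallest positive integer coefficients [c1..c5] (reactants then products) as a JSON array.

Coefficients: [5, 4, 4, 2, 3]

M: 5·0+4·0+4·3+2·3 = 18 | 3·6 = 18
E: 5·2+4·0+4·2+2·0 = 18 | 3·6 = 18
X: 5·0+4·1+4·5+2·0 = 24 | 3·8 = 24
B: 5·0+4·0+4·6+2·0 = 24 | 3·8 = 24
gcd(5,4,4,2,3) = 1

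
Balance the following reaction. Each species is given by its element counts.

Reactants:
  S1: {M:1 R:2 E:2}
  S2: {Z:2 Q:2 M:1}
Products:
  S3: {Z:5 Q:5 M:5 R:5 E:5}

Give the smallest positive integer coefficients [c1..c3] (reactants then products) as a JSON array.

Coefficients: [5, 5, 2]

Z: 5·0+5·2 = 10 | 2·5 = 10
Q: 5·0+5·2 = 10 | 2·5 = 10
M: 5·1+5·1 = 10 | 2·5 = 10
R: 5·2+5·0 = 10 | 2·5 = 10
E: 5·2+5·0 = 10 | 2·5 = 10
gcd(5,5,2) = 1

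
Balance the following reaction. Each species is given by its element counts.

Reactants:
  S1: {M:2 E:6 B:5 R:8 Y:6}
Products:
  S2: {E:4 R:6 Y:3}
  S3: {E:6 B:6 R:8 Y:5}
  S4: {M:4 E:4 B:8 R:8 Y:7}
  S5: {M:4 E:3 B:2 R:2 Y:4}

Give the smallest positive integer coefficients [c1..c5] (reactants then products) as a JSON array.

Coefficients: [6, 2, 3, 1, 2]

M: 6·2 = 12 | 2·0+3·0+1·4+2·4 = 12
E: 6·6 = 36 | 2·4+3·6+1·4+2·3 = 36
B: 6·5 = 30 | 2·0+3·6+1·8+2·2 = 30
R: 6·8 = 48 | 2·6+3·8+1·8+2·2 = 48
Y: 6·6 = 36 | 2·3+3·5+1·7+2·4 = 36
gcd(6,2,3,1,2) = 1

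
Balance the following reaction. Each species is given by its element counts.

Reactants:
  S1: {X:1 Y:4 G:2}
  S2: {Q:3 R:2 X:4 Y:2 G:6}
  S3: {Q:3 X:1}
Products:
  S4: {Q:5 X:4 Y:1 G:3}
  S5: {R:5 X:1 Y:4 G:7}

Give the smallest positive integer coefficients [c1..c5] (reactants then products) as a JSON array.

Q: 1·0+5·3+5·3 = 30 | 6·5+2·0 = 30
R: 1·0+5·2+5·0 = 10 | 6·0+2·5 = 10
X: 1·1+5·4+5·1 = 26 | 6·4+2·1 = 26
Y: 1·4+5·2+5·0 = 14 | 6·1+2·4 = 14
G: 1·2+5·6+5·0 = 32 | 6·3+2·7 = 32
gcd(1,5,5,6,2) = 1

Coefficients: [1, 5, 5, 6, 2]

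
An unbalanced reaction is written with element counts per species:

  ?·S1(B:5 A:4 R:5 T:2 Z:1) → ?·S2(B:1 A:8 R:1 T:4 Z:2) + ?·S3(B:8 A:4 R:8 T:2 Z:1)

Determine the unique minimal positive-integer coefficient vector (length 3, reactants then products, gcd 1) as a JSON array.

Coefficients: [5, 1, 3]

B: 5·5 = 25 | 1·1+3·8 = 25
A: 5·4 = 20 | 1·8+3·4 = 20
R: 5·5 = 25 | 1·1+3·8 = 25
T: 5·2 = 10 | 1·4+3·2 = 10
Z: 5·1 = 5 | 1·2+3·1 = 5
gcd(5,1,3) = 1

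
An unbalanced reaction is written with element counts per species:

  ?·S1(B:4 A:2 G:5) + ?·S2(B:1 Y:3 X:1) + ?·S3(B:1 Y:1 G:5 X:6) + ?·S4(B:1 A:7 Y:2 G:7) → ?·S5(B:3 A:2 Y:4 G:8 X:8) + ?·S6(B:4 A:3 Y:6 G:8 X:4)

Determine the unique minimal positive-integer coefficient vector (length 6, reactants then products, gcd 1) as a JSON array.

Coefficients: [1, 4, 4, 1, 3, 1]

B: 1·4+4·1+4·1+1·1 = 13 | 3·3+1·4 = 13
A: 1·2+4·0+4·0+1·7 = 9 | 3·2+1·3 = 9
Y: 1·0+4·3+4·1+1·2 = 18 | 3·4+1·6 = 18
G: 1·5+4·0+4·5+1·7 = 32 | 3·8+1·8 = 32
X: 1·0+4·1+4·6+1·0 = 28 | 3·8+1·4 = 28
gcd(1,4,4,1,3,1) = 1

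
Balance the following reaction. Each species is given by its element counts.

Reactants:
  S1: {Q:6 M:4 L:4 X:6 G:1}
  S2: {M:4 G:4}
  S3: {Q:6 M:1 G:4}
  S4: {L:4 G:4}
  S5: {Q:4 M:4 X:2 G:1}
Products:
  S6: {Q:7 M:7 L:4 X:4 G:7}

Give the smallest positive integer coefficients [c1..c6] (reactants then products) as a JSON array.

Coefficients: [3, 4, 2, 3, 3, 6]

Q: 3·6+4·0+2·6+3·0+3·4 = 42 | 6·7 = 42
M: 3·4+4·4+2·1+3·0+3·4 = 42 | 6·7 = 42
L: 3·4+4·0+2·0+3·4+3·0 = 24 | 6·4 = 24
X: 3·6+4·0+2·0+3·0+3·2 = 24 | 6·4 = 24
G: 3·1+4·4+2·4+3·4+3·1 = 42 | 6·7 = 42
gcd(3,4,2,3,3,6) = 1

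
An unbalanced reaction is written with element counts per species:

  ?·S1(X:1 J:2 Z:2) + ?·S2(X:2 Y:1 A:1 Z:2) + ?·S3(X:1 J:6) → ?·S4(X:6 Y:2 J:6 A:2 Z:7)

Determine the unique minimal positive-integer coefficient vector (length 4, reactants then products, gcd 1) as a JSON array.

Coefficients: [3, 4, 1, 2]

X: 3·1+4·2+1·1 = 12 | 2·6 = 12
Y: 3·0+4·1+1·0 = 4 | 2·2 = 4
J: 3·2+4·0+1·6 = 12 | 2·6 = 12
A: 3·0+4·1+1·0 = 4 | 2·2 = 4
Z: 3·2+4·2+1·0 = 14 | 2·7 = 14
gcd(3,4,1,2) = 1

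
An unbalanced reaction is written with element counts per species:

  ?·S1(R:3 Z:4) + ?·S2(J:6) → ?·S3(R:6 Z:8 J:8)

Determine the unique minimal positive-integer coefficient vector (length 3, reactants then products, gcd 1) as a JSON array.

R: 6·3+4·0 = 18 | 3·6 = 18
Z: 6·4+4·0 = 24 | 3·8 = 24
J: 6·0+4·6 = 24 | 3·8 = 24
gcd(6,4,3) = 1

Coefficients: [6, 4, 3]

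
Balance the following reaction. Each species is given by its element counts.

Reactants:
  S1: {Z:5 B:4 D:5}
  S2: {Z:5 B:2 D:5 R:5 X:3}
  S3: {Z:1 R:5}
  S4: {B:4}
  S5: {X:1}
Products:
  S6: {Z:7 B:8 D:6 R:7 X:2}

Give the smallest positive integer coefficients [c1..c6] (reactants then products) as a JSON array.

Z: 4·5+2·5+5·1+5·0+4·0 = 35 | 5·7 = 35
B: 4·4+2·2+5·0+5·4+4·0 = 40 | 5·8 = 40
D: 4·5+2·5+5·0+5·0+4·0 = 30 | 5·6 = 30
R: 4·0+2·5+5·5+5·0+4·0 = 35 | 5·7 = 35
X: 4·0+2·3+5·0+5·0+4·1 = 10 | 5·2 = 10
gcd(4,2,5,5,4,5) = 1

Coefficients: [4, 2, 5, 5, 4, 5]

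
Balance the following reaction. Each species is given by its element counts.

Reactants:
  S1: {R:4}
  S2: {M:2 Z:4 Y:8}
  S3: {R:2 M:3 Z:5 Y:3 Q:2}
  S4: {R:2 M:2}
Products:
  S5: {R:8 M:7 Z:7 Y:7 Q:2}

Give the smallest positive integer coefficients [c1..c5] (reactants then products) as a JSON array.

R: 3·4+2·0+4·2+6·2 = 32 | 4·8 = 32
M: 3·0+2·2+4·3+6·2 = 28 | 4·7 = 28
Z: 3·0+2·4+4·5+6·0 = 28 | 4·7 = 28
Y: 3·0+2·8+4·3+6·0 = 28 | 4·7 = 28
Q: 3·0+2·0+4·2+6·0 = 8 | 4·2 = 8
gcd(3,2,4,6,4) = 1

Coefficients: [3, 2, 4, 6, 4]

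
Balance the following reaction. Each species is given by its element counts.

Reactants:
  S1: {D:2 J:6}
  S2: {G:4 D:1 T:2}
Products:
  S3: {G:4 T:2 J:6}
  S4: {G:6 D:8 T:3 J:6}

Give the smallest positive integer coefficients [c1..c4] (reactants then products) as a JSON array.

G: 5·0+6·4 = 24 | 3·4+2·6 = 24
D: 5·2+6·1 = 16 | 3·0+2·8 = 16
T: 5·0+6·2 = 12 | 3·2+2·3 = 12
J: 5·6+6·0 = 30 | 3·6+2·6 = 30
gcd(5,6,3,2) = 1

Coefficients: [5, 6, 3, 2]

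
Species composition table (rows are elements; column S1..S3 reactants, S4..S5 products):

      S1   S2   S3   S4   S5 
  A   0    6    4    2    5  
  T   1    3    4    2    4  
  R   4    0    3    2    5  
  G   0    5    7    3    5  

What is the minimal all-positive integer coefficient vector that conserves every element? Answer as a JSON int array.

A: 5·0+3·6+2·4 = 26 | 3·2+4·5 = 26
T: 5·1+3·3+2·4 = 22 | 3·2+4·4 = 22
R: 5·4+3·0+2·3 = 26 | 3·2+4·5 = 26
G: 5·0+3·5+2·7 = 29 | 3·3+4·5 = 29
gcd(5,3,2,3,4) = 1

Coefficients: [5, 3, 2, 3, 4]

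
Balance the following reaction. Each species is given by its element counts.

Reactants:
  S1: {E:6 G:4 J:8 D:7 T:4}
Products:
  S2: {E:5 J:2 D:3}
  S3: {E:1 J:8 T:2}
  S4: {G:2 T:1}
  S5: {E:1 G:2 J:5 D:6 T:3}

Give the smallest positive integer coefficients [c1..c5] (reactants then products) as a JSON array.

Coefficients: [3, 3, 1, 4, 2]

E: 3·6 = 18 | 3·5+1·1+4·0+2·1 = 18
G: 3·4 = 12 | 3·0+1·0+4·2+2·2 = 12
J: 3·8 = 24 | 3·2+1·8+4·0+2·5 = 24
D: 3·7 = 21 | 3·3+1·0+4·0+2·6 = 21
T: 3·4 = 12 | 3·0+1·2+4·1+2·3 = 12
gcd(3,3,1,4,2) = 1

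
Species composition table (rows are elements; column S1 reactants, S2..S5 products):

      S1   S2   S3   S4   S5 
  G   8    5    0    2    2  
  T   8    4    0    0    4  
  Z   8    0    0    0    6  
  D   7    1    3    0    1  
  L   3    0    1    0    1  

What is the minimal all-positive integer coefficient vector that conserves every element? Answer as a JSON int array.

G: 3·8 = 24 | 2·5+5·0+3·2+4·2 = 24
T: 3·8 = 24 | 2·4+5·0+3·0+4·4 = 24
Z: 3·8 = 24 | 2·0+5·0+3·0+4·6 = 24
D: 3·7 = 21 | 2·1+5·3+3·0+4·1 = 21
L: 3·3 = 9 | 2·0+5·1+3·0+4·1 = 9
gcd(3,2,5,3,4) = 1

Coefficients: [3, 2, 5, 3, 4]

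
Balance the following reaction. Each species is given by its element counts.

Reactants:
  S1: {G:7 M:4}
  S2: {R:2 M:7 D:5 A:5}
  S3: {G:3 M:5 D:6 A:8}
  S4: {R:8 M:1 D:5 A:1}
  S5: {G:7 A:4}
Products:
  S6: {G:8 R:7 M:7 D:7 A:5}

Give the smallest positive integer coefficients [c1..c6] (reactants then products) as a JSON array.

G: 5·7+1·0+2·3+5·0+1·7 = 48 | 6·8 = 48
R: 5·0+1·2+2·0+5·8+1·0 = 42 | 6·7 = 42
M: 5·4+1·7+2·5+5·1+1·0 = 42 | 6·7 = 42
D: 5·0+1·5+2·6+5·5+1·0 = 42 | 6·7 = 42
A: 5·0+1·5+2·8+5·1+1·4 = 30 | 6·5 = 30
gcd(5,1,2,5,1,6) = 1

Coefficients: [5, 1, 2, 5, 1, 6]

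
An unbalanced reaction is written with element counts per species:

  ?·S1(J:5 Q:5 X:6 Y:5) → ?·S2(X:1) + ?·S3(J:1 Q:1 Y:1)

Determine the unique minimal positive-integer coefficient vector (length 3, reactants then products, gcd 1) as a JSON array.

Coefficients: [1, 6, 5]

J: 1·5 = 5 | 6·0+5·1 = 5
Q: 1·5 = 5 | 6·0+5·1 = 5
X: 1·6 = 6 | 6·1+5·0 = 6
Y: 1·5 = 5 | 6·0+5·1 = 5
gcd(1,6,5) = 1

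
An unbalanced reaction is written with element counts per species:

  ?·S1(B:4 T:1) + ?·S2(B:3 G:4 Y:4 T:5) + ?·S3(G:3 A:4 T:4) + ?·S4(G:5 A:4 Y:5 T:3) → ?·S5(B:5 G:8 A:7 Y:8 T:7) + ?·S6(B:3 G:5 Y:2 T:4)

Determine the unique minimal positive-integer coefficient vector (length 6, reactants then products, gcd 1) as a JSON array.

Coefficients: [5, 1, 1, 6, 4, 1]

B: 5·4+1·3+1·0+6·0 = 23 | 4·5+1·3 = 23
G: 5·0+1·4+1·3+6·5 = 37 | 4·8+1·5 = 37
A: 5·0+1·0+1·4+6·4 = 28 | 4·7+1·0 = 28
Y: 5·0+1·4+1·0+6·5 = 34 | 4·8+1·2 = 34
T: 5·1+1·5+1·4+6·3 = 32 | 4·7+1·4 = 32
gcd(5,1,1,6,4,1) = 1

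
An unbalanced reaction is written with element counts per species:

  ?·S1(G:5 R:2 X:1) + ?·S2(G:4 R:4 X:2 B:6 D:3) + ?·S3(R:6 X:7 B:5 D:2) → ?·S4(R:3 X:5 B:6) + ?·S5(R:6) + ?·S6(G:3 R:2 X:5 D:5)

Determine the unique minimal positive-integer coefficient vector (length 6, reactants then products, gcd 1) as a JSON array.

G: 1·5+1·4+6·0 = 9 | 6·0+3·0+3·3 = 9
R: 1·2+1·4+6·6 = 42 | 6·3+3·6+3·2 = 42
X: 1·1+1·2+6·7 = 45 | 6·5+3·0+3·5 = 45
B: 1·0+1·6+6·5 = 36 | 6·6+3·0+3·0 = 36
D: 1·0+1·3+6·2 = 15 | 6·0+3·0+3·5 = 15
gcd(1,1,6,6,3,3) = 1

Coefficients: [1, 1, 6, 6, 3, 3]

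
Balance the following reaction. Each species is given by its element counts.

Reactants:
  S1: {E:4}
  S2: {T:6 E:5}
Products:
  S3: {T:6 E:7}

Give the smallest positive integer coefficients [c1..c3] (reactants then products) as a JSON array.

Coefficients: [1, 2, 2]

T: 1·0+2·6 = 12 | 2·6 = 12
E: 1·4+2·5 = 14 | 2·7 = 14
gcd(1,2,2) = 1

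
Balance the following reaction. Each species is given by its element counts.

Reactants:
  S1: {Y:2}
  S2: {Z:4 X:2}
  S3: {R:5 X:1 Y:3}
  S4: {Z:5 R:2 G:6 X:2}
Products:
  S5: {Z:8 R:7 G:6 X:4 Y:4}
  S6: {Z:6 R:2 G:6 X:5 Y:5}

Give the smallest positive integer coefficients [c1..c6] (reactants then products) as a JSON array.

Coefficients: [5, 4, 5, 6, 5, 1]

Z: 5·0+4·4+5·0+6·5 = 46 | 5·8+1·6 = 46
R: 5·0+4·0+5·5+6·2 = 37 | 5·7+1·2 = 37
G: 5·0+4·0+5·0+6·6 = 36 | 5·6+1·6 = 36
X: 5·0+4·2+5·1+6·2 = 25 | 5·4+1·5 = 25
Y: 5·2+4·0+5·3+6·0 = 25 | 5·4+1·5 = 25
gcd(5,4,5,6,5,1) = 1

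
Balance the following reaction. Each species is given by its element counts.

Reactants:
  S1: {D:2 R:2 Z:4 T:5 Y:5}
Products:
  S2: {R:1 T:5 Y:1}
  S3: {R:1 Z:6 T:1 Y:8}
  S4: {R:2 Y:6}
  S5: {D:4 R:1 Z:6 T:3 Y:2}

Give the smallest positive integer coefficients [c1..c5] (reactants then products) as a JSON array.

D: 6·2 = 12 | 4·0+1·0+2·0+3·4 = 12
R: 6·2 = 12 | 4·1+1·1+2·2+3·1 = 12
Z: 6·4 = 24 | 4·0+1·6+2·0+3·6 = 24
T: 6·5 = 30 | 4·5+1·1+2·0+3·3 = 30
Y: 6·5 = 30 | 4·1+1·8+2·6+3·2 = 30
gcd(6,4,1,2,3) = 1

Coefficients: [6, 4, 1, 2, 3]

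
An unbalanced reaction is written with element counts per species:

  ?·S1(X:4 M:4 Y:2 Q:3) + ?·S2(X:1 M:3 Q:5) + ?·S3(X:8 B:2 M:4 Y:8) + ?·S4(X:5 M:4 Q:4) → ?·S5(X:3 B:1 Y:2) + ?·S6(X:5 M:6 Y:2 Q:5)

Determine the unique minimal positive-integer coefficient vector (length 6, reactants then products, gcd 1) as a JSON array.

Coefficients: [1, 2, 2, 3, 4, 5]

X: 1·4+2·1+2·8+3·5 = 37 | 4·3+5·5 = 37
B: 1·0+2·0+2·2+3·0 = 4 | 4·1+5·0 = 4
M: 1·4+2·3+2·4+3·4 = 30 | 4·0+5·6 = 30
Y: 1·2+2·0+2·8+3·0 = 18 | 4·2+5·2 = 18
Q: 1·3+2·5+2·0+3·4 = 25 | 4·0+5·5 = 25
gcd(1,2,2,3,4,5) = 1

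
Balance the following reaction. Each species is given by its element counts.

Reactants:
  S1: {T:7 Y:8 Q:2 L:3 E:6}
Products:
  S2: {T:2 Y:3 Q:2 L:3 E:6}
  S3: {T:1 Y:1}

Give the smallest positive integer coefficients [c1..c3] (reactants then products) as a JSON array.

T: 1·7 = 7 | 1·2+5·1 = 7
Y: 1·8 = 8 | 1·3+5·1 = 8
Q: 1·2 = 2 | 1·2+5·0 = 2
L: 1·3 = 3 | 1·3+5·0 = 3
E: 1·6 = 6 | 1·6+5·0 = 6
gcd(1,1,5) = 1

Coefficients: [1, 1, 5]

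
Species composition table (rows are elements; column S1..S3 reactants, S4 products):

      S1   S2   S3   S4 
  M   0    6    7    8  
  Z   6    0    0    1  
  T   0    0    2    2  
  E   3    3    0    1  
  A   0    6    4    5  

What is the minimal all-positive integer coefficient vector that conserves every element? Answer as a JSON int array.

M: 1·0+1·6+6·7 = 48 | 6·8 = 48
Z: 1·6+1·0+6·0 = 6 | 6·1 = 6
T: 1·0+1·0+6·2 = 12 | 6·2 = 12
E: 1·3+1·3+6·0 = 6 | 6·1 = 6
A: 1·0+1·6+6·4 = 30 | 6·5 = 30
gcd(1,1,6,6) = 1

Coefficients: [1, 1, 6, 6]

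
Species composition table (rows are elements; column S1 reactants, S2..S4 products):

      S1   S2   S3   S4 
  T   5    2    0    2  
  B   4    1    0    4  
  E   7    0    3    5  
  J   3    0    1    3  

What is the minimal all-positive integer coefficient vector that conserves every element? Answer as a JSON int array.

Coefficients: [2, 4, 3, 1]

T: 2·5 = 10 | 4·2+3·0+1·2 = 10
B: 2·4 = 8 | 4·1+3·0+1·4 = 8
E: 2·7 = 14 | 4·0+3·3+1·5 = 14
J: 2·3 = 6 | 4·0+3·1+1·3 = 6
gcd(2,4,3,1) = 1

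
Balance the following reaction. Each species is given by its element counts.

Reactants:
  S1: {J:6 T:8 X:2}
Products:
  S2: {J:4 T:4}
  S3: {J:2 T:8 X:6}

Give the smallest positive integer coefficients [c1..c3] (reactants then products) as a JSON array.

Coefficients: [3, 4, 1]

J: 3·6 = 18 | 4·4+1·2 = 18
T: 3·8 = 24 | 4·4+1·8 = 24
X: 3·2 = 6 | 4·0+1·6 = 6
gcd(3,4,1) = 1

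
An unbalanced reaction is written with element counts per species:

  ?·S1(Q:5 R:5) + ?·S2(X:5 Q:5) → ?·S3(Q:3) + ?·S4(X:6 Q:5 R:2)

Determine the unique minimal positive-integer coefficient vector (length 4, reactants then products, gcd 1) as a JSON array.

Coefficients: [2, 6, 5, 5]

X: 2·0+6·5 = 30 | 5·0+5·6 = 30
Q: 2·5+6·5 = 40 | 5·3+5·5 = 40
R: 2·5+6·0 = 10 | 5·0+5·2 = 10
gcd(2,6,5,5) = 1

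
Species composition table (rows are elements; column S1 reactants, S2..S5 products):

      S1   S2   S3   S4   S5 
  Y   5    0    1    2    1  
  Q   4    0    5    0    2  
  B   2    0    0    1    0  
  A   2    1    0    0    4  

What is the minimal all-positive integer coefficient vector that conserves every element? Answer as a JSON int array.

Y: 3·5 = 15 | 2·0+2·1+6·2+1·1 = 15
Q: 3·4 = 12 | 2·0+2·5+6·0+1·2 = 12
B: 3·2 = 6 | 2·0+2·0+6·1+1·0 = 6
A: 3·2 = 6 | 2·1+2·0+6·0+1·4 = 6
gcd(3,2,2,6,1) = 1

Coefficients: [3, 2, 2, 6, 1]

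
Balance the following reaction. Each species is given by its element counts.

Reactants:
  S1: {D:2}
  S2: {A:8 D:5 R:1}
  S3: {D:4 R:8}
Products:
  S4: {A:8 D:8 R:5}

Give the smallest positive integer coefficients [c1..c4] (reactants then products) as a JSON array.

A: 1·0+2·8+1·0 = 16 | 2·8 = 16
D: 1·2+2·5+1·4 = 16 | 2·8 = 16
R: 1·0+2·1+1·8 = 10 | 2·5 = 10
gcd(1,2,1,2) = 1

Coefficients: [1, 2, 1, 2]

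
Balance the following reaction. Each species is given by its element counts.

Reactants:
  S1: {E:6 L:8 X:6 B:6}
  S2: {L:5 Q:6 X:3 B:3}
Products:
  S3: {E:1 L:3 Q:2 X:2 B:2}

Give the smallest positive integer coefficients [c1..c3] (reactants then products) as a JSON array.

E: 1·6+2·0 = 6 | 6·1 = 6
L: 1·8+2·5 = 18 | 6·3 = 18
Q: 1·0+2·6 = 12 | 6·2 = 12
X: 1·6+2·3 = 12 | 6·2 = 12
B: 1·6+2·3 = 12 | 6·2 = 12
gcd(1,2,6) = 1

Coefficients: [1, 2, 6]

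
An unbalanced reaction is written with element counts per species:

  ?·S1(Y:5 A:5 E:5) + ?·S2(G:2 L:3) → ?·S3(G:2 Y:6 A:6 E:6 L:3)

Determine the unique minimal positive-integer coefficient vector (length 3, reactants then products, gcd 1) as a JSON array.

Coefficients: [6, 5, 5]

G: 6·0+5·2 = 10 | 5·2 = 10
Y: 6·5+5·0 = 30 | 5·6 = 30
A: 6·5+5·0 = 30 | 5·6 = 30
E: 6·5+5·0 = 30 | 5·6 = 30
L: 6·0+5·3 = 15 | 5·3 = 15
gcd(6,5,5) = 1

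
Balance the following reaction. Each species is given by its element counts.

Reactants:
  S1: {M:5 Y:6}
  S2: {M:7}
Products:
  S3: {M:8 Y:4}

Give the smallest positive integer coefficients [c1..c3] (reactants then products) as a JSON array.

M: 2·5+2·7 = 24 | 3·8 = 24
Y: 2·6+2·0 = 12 | 3·4 = 12
gcd(2,2,3) = 1

Coefficients: [2, 2, 3]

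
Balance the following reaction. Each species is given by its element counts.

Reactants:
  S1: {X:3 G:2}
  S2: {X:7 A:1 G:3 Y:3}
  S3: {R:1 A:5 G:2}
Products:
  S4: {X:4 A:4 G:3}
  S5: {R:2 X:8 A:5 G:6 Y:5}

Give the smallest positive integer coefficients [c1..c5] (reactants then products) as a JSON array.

Coefficients: [3, 5, 6, 5, 3]

R: 3·0+5·0+6·1 = 6 | 5·0+3·2 = 6
X: 3·3+5·7+6·0 = 44 | 5·4+3·8 = 44
A: 3·0+5·1+6·5 = 35 | 5·4+3·5 = 35
G: 3·2+5·3+6·2 = 33 | 5·3+3·6 = 33
Y: 3·0+5·3+6·0 = 15 | 5·0+3·5 = 15
gcd(3,5,6,5,3) = 1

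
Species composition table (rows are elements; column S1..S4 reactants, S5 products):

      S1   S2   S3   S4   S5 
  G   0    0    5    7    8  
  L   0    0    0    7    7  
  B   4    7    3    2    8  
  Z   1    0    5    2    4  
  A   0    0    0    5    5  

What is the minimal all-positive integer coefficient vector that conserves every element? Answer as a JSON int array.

G: 5·0+1·0+1·5+5·7 = 40 | 5·8 = 40
L: 5·0+1·0+1·0+5·7 = 35 | 5·7 = 35
B: 5·4+1·7+1·3+5·2 = 40 | 5·8 = 40
Z: 5·1+1·0+1·5+5·2 = 20 | 5·4 = 20
A: 5·0+1·0+1·0+5·5 = 25 | 5·5 = 25
gcd(5,1,1,5,5) = 1

Coefficients: [5, 1, 1, 5, 5]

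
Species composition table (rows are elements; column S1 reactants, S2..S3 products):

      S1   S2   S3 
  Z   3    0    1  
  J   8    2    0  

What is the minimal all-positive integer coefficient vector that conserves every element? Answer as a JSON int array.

Coefficients: [1, 4, 3]

Z: 1·3 = 3 | 4·0+3·1 = 3
J: 1·8 = 8 | 4·2+3·0 = 8
gcd(1,4,3) = 1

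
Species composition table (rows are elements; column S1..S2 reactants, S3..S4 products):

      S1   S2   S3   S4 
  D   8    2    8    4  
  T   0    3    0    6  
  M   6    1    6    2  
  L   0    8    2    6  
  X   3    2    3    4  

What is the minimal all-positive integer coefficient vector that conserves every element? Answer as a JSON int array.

D: 5·8+2·2 = 44 | 5·8+1·4 = 44
T: 5·0+2·3 = 6 | 5·0+1·6 = 6
M: 5·6+2·1 = 32 | 5·6+1·2 = 32
L: 5·0+2·8 = 16 | 5·2+1·6 = 16
X: 5·3+2·2 = 19 | 5·3+1·4 = 19
gcd(5,2,5,1) = 1

Coefficients: [5, 2, 5, 1]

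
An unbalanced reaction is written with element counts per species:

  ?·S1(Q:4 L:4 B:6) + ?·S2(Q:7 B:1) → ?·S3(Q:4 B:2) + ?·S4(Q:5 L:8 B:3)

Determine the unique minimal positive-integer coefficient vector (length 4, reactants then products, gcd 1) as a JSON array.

Coefficients: [2, 3, 6, 1]

Q: 2·4+3·7 = 29 | 6·4+1·5 = 29
L: 2·4+3·0 = 8 | 6·0+1·8 = 8
B: 2·6+3·1 = 15 | 6·2+1·3 = 15
gcd(2,3,6,1) = 1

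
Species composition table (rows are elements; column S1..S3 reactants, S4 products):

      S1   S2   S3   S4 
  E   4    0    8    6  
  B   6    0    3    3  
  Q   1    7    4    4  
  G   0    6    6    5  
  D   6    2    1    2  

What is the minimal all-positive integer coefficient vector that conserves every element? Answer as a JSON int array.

Coefficients: [1, 1, 4, 6]

E: 1·4+1·0+4·8 = 36 | 6·6 = 36
B: 1·6+1·0+4·3 = 18 | 6·3 = 18
Q: 1·1+1·7+4·4 = 24 | 6·4 = 24
G: 1·0+1·6+4·6 = 30 | 6·5 = 30
D: 1·6+1·2+4·1 = 12 | 6·2 = 12
gcd(1,1,4,6) = 1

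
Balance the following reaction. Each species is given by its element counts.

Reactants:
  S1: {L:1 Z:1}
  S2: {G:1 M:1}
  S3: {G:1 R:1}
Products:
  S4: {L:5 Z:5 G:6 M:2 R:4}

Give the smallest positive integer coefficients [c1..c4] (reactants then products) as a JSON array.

L: 5·1+2·0+4·0 = 5 | 1·5 = 5
Z: 5·1+2·0+4·0 = 5 | 1·5 = 5
G: 5·0+2·1+4·1 = 6 | 1·6 = 6
M: 5·0+2·1+4·0 = 2 | 1·2 = 2
R: 5·0+2·0+4·1 = 4 | 1·4 = 4
gcd(5,2,4,1) = 1

Coefficients: [5, 2, 4, 1]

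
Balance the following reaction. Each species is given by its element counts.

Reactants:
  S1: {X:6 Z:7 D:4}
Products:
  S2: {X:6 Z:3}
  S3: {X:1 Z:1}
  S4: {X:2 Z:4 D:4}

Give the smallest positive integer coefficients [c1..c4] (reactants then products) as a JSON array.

Coefficients: [3, 1, 6, 3]

X: 3·6 = 18 | 1·6+6·1+3·2 = 18
Z: 3·7 = 21 | 1·3+6·1+3·4 = 21
D: 3·4 = 12 | 1·0+6·0+3·4 = 12
gcd(3,1,6,3) = 1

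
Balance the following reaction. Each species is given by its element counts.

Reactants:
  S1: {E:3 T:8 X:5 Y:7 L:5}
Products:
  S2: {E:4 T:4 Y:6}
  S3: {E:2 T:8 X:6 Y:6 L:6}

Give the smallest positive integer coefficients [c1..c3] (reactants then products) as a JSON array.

E: 6·3 = 18 | 2·4+5·2 = 18
T: 6·8 = 48 | 2·4+5·8 = 48
X: 6·5 = 30 | 2·0+5·6 = 30
Y: 6·7 = 42 | 2·6+5·6 = 42
L: 6·5 = 30 | 2·0+5·6 = 30
gcd(6,2,5) = 1

Coefficients: [6, 2, 5]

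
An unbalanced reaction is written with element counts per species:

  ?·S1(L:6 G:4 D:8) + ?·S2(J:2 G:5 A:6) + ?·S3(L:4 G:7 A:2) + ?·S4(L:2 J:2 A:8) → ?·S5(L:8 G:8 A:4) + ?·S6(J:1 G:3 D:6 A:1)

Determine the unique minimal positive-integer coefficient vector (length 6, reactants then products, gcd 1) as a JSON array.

L: 3·6+1·0+5·4+1·2 = 40 | 5·8+4·0 = 40
J: 3·0+1·2+5·0+1·2 = 4 | 5·0+4·1 = 4
G: 3·4+1·5+5·7+1·0 = 52 | 5·8+4·3 = 52
D: 3·8+1·0+5·0+1·0 = 24 | 5·0+4·6 = 24
A: 3·0+1·6+5·2+1·8 = 24 | 5·4+4·1 = 24
gcd(3,1,5,1,5,4) = 1

Coefficients: [3, 1, 5, 1, 5, 4]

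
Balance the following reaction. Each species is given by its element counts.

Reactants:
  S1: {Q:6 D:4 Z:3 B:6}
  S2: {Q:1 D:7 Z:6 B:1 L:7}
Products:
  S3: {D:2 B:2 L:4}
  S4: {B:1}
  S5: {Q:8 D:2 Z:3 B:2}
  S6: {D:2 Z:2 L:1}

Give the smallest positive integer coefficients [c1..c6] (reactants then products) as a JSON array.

Coefficients: [1, 2, 2, 2, 1, 6]

Q: 1·6+2·1 = 8 | 2·0+2·0+1·8+6·0 = 8
D: 1·4+2·7 = 18 | 2·2+2·0+1·2+6·2 = 18
Z: 1·3+2·6 = 15 | 2·0+2·0+1·3+6·2 = 15
B: 1·6+2·1 = 8 | 2·2+2·1+1·2+6·0 = 8
L: 1·0+2·7 = 14 | 2·4+2·0+1·0+6·1 = 14
gcd(1,2,2,2,1,6) = 1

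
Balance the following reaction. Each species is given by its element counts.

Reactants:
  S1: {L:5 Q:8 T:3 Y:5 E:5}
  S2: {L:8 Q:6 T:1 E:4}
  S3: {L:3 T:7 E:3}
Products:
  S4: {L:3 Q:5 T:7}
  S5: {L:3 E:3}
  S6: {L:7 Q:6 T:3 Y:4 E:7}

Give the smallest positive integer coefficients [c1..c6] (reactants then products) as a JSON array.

Coefficients: [4, 3, 4, 4, 3, 5]

L: 4·5+3·8+4·3 = 56 | 4·3+3·3+5·7 = 56
Q: 4·8+3·6+4·0 = 50 | 4·5+3·0+5·6 = 50
T: 4·3+3·1+4·7 = 43 | 4·7+3·0+5·3 = 43
Y: 4·5+3·0+4·0 = 20 | 4·0+3·0+5·4 = 20
E: 4·5+3·4+4·3 = 44 | 4·0+3·3+5·7 = 44
gcd(4,3,4,4,3,5) = 1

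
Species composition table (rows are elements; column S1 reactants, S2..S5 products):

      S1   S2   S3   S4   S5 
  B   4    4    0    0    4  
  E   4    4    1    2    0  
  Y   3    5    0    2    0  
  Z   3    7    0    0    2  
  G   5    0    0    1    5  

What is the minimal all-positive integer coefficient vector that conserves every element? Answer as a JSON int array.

Coefficients: [5, 1, 6, 5, 4]

B: 5·4 = 20 | 1·4+6·0+5·0+4·4 = 20
E: 5·4 = 20 | 1·4+6·1+5·2+4·0 = 20
Y: 5·3 = 15 | 1·5+6·0+5·2+4·0 = 15
Z: 5·3 = 15 | 1·7+6·0+5·0+4·2 = 15
G: 5·5 = 25 | 1·0+6·0+5·1+4·5 = 25
gcd(5,1,6,5,4) = 1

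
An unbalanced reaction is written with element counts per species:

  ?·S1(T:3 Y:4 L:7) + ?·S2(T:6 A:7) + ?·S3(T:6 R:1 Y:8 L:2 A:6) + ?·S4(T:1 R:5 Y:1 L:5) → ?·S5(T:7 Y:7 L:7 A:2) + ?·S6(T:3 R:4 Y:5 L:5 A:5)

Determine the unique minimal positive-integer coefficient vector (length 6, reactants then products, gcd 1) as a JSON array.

T: 6·3+1·6+5·6+3·1 = 57 | 6·7+5·3 = 57
R: 6·0+1·0+5·1+3·5 = 20 | 6·0+5·4 = 20
Y: 6·4+1·0+5·8+3·1 = 67 | 6·7+5·5 = 67
L: 6·7+1·0+5·2+3·5 = 67 | 6·7+5·5 = 67
A: 6·0+1·7+5·6+3·0 = 37 | 6·2+5·5 = 37
gcd(6,1,5,3,6,5) = 1

Coefficients: [6, 1, 5, 3, 6, 5]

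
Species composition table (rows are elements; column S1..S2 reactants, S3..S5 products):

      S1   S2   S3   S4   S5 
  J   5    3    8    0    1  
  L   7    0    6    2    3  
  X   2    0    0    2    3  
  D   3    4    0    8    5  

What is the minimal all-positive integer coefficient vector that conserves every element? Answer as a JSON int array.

J: 6·5+4·3 = 42 | 5·8+3·0+2·1 = 42
L: 6·7+4·0 = 42 | 5·6+3·2+2·3 = 42
X: 6·2+4·0 = 12 | 5·0+3·2+2·3 = 12
D: 6·3+4·4 = 34 | 5·0+3·8+2·5 = 34
gcd(6,4,5,3,2) = 1

Coefficients: [6, 4, 5, 3, 2]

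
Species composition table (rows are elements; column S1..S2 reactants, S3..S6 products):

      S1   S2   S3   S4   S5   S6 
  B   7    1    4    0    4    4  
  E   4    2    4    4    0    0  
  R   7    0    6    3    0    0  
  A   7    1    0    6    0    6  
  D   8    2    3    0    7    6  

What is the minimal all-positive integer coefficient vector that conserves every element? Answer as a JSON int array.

Coefficients: [6, 6, 5, 4, 3, 4]

B: 6·7+6·1 = 48 | 5·4+4·0+3·4+4·4 = 48
E: 6·4+6·2 = 36 | 5·4+4·4+3·0+4·0 = 36
R: 6·7+6·0 = 42 | 5·6+4·3+3·0+4·0 = 42
A: 6·7+6·1 = 48 | 5·0+4·6+3·0+4·6 = 48
D: 6·8+6·2 = 60 | 5·3+4·0+3·7+4·6 = 60
gcd(6,6,5,4,3,4) = 1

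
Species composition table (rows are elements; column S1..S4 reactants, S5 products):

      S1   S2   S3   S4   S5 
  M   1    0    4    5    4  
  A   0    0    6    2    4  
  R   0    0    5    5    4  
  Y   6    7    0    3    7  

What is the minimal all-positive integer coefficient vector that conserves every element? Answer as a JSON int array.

M: 3·1+2·0+3·4+1·5 = 20 | 5·4 = 20
A: 3·0+2·0+3·6+1·2 = 20 | 5·4 = 20
R: 3·0+2·0+3·5+1·5 = 20 | 5·4 = 20
Y: 3·6+2·7+3·0+1·3 = 35 | 5·7 = 35
gcd(3,2,3,1,5) = 1

Coefficients: [3, 2, 3, 1, 5]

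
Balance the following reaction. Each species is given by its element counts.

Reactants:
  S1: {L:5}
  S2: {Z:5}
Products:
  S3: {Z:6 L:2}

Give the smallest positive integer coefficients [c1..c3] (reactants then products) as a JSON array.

Coefficients: [2, 6, 5]

Z: 2·0+6·5 = 30 | 5·6 = 30
L: 2·5+6·0 = 10 | 5·2 = 10
gcd(2,6,5) = 1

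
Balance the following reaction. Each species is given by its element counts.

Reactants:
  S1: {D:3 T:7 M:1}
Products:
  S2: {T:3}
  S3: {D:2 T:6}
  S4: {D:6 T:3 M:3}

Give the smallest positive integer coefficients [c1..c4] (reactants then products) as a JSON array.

Coefficients: [6, 6, 3, 2]

D: 6·3 = 18 | 6·0+3·2+2·6 = 18
T: 6·7 = 42 | 6·3+3·6+2·3 = 42
M: 6·1 = 6 | 6·0+3·0+2·3 = 6
gcd(6,6,3,2) = 1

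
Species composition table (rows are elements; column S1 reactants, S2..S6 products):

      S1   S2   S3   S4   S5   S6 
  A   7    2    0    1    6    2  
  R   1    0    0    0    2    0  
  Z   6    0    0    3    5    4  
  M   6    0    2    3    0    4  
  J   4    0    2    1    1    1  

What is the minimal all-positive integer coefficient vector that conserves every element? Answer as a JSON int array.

A: 4·7 = 28 | 5·2+5·0+2·1+2·6+2·2 = 28
R: 4·1 = 4 | 5·0+5·0+2·0+2·2+2·0 = 4
Z: 4·6 = 24 | 5·0+5·0+2·3+2·5+2·4 = 24
M: 4·6 = 24 | 5·0+5·2+2·3+2·0+2·4 = 24
J: 4·4 = 16 | 5·0+5·2+2·1+2·1+2·1 = 16
gcd(4,5,5,2,2,2) = 1

Coefficients: [4, 5, 5, 2, 2, 2]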